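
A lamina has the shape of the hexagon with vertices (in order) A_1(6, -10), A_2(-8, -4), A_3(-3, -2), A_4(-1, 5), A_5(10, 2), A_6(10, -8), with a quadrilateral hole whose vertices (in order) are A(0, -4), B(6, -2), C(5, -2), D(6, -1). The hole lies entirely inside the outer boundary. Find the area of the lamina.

158

Outer boundary:
Σ = (-104) + (4) + (-17) + (-52) + (-100) + (-52) = -321
Area = |Σ|/2 = 160.5.
Hole:
Apply the shoelace (surveyor's) formula: 2A = Σ (x_i·y_{i+1} − x_{i+1}·y_i), indices taken mod 4.
Cross-terms: 24, -2, 7, -24  ⇒  Σ = 5
Area = |Σ|/2 = 2.5.
Net area = 160.5 − 2.5 = 158.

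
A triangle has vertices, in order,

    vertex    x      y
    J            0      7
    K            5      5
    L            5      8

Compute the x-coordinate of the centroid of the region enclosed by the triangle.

10/3

Apply the shoelace formula. First the cross-terms c_i = x_i·y_{i+1} − x_{i+1}·y_i:
  -35, 15, 35  ⇒  2A = 15, A = 7.5.
Then Σ (x_i + x_{i+1})·c_i = 150, so x̄ = 150 / (6·7.5) = 10/3.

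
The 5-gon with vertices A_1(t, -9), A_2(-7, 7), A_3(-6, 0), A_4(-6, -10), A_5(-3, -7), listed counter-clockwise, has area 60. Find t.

The doubled signed area Σ (x_i y_{i+1} − x_{i+1} y_i) is linear in t.
With t=0 it equals 78; the coefficient of t is 14 (from the two edges through A_1).
So 14·t + 78 = 2·60 = 120 ⇒ t = 3.

3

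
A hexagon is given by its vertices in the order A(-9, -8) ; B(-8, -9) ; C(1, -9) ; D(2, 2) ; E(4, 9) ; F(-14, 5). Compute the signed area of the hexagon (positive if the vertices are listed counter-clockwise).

Apply the surveyor's formula: 2A = Σ (x_i·y_{i+1} − x_{i+1}·y_i), indices taken mod 6.
A→B: (-9)(-9) − (-8)(-8) = 17
B→C: (-8)(-9) − (1)(-9) = 81
C→D: (1)(2) − (2)(-9) = 20
D→E: (2)(9) − (4)(2) = 10
E→F: (4)(5) − (-14)(9) = 146
F→A: (-14)(-8) − (-9)(5) = 157
Σ = 431
Signed area = Σ/2 = 215.5 (positive ⇒ counter-clockwise traversal).

215.5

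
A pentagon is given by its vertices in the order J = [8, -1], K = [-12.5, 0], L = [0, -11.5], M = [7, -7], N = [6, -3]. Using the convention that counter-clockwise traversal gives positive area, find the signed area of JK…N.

Apply the surveyor's formula: 2A = Σ (x_i·y_{i+1} − x_{i+1}·y_i), indices taken mod 5.
J→K: (8)(0) − (-12.5)(-1) = -12.5
K→L: (-12.5)(-11.5) − (0)(0) = 143.75
L→M: (0)(-7) − (7)(-11.5) = 80.5
M→N: (7)(-3) − (6)(-7) = 21
N→J: (6)(-1) − (8)(-3) = 18
Σ = 250.75
Signed area = Σ/2 = 125.375 (positive ⇒ counter-clockwise traversal).

125.375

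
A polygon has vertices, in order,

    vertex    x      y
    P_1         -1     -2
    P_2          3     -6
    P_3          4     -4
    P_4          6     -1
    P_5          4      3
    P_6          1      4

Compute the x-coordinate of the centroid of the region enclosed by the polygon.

593/243

Apply the shoelace (surveyor's) formula. First the cross-terms c_i = x_i·y_{i+1} − x_{i+1}·y_i:
  12, 12, 20, 22, 13, 2  ⇒  2A = 81, A = 40.5.
Then Σ (x_i + x_{i+1})·c_i = 593, so x̄ = 593 / (6·40.5) = 593/243.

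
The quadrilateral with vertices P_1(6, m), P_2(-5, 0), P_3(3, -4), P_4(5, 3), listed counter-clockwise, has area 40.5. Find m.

5

Write out the shoelace sum; only the two edges meeting at P_1 involve m:
2·Area = [(5·m − 6·3) + (6·0 − (-5)·m)] + 49
       = 10·m + 31 = 81
⇒ m = 5.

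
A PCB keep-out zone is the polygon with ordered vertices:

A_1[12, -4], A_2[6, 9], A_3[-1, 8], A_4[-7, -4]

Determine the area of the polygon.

162.5

Apply Gauss's area formula: 2A = Σ (x_i·y_{i+1} − x_{i+1}·y_i), indices taken mod 4.
Σ = (132) + (57) + (60) + (76) = 325
Area = |Σ|/2 = 162.5.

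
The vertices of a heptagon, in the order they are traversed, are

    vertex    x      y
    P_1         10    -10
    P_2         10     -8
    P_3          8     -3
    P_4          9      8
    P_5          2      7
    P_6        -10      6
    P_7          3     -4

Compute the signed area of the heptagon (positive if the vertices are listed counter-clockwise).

Apply the shoelace formula: 2A = Σ (x_i·y_{i+1} − x_{i+1}·y_i), indices taken mod 7.
Σ = (20) + (34) + (91) + (47) + (82) + (22) + (10) = 306
Signed area = Σ/2 = 153 (positive ⇒ counter-clockwise traversal).

153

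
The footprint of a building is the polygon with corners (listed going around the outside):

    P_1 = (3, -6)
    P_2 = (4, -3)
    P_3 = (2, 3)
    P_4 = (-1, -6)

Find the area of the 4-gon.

24

Σ = (15) + (18) + (-9) + (24) = 48
Area = |Σ|/2 = 24.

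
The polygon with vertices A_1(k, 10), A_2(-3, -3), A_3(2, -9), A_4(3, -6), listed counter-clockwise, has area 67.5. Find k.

Write out the shoelace sum; only the two edges meeting at A_1 involve k:
2·Area = [(3·10 − k·(-6)) + (k·(-3) − (-3)·10)] + 48
       = 3·k + 108 = 135
⇒ k = 9.

9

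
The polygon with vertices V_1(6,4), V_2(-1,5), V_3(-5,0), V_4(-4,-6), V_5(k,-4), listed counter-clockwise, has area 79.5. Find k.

3

The doubled signed area Σ (x_i y_{i+1} − x_{i+1} y_i) is linear in k.
With k=0 it equals 129; the coefficient of k is 10 (from the two edges through V_5).
So 10·k + 129 = 2·79.5 = 159 ⇒ k = 3.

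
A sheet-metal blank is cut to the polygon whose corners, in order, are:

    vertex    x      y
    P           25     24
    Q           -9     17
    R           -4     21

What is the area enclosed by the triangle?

Apply the surveyor's formula: 2A = Σ (x_i·y_{i+1} − x_{i+1}·y_i), indices taken mod 3.
Σ = (641) + (-121) + (-621) = -101
Area = |Σ|/2 = 50.5.

50.5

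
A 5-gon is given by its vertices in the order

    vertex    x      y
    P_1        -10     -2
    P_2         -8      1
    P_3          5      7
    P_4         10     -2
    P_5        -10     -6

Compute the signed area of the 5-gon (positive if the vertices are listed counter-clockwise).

-143.5

Apply the shoelace (surveyor's) formula: 2A = Σ (x_i·y_{i+1} − x_{i+1}·y_i), indices taken mod 5.
Cross-terms: -26, -61, -80, -80, -40  ⇒  Σ = -287
Signed area = Σ/2 = -143.5 (negative ⇒ clockwise traversal).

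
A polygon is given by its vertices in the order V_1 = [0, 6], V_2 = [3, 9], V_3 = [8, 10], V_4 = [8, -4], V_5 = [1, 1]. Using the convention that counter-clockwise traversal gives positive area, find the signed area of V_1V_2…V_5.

-77

Apply Gauss's area formula: 2A = Σ (x_i·y_{i+1} − x_{i+1}·y_i), indices taken mod 5.
V_1→V_2: (0)(9) − (3)(6) = -18
V_2→V_3: (3)(10) − (8)(9) = -42
V_3→V_4: (8)(-4) − (8)(10) = -112
V_4→V_5: (8)(1) − (1)(-4) = 12
V_5→V_1: (1)(6) − (0)(1) = 6
Σ = -154
Signed area = Σ/2 = -77 (negative ⇒ clockwise traversal).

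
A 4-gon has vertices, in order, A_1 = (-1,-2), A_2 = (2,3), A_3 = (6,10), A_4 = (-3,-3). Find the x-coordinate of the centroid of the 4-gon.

41/54

Apply the surveyor's formula. First the cross-terms c_i = x_i·y_{i+1} − x_{i+1}·y_i:
  1, 2, 12, 3  ⇒  2A = 18, A = 9.
Then Σ (x_i + x_{i+1})·c_i = 41, so x̄ = 41 / (6·9) = 41/54.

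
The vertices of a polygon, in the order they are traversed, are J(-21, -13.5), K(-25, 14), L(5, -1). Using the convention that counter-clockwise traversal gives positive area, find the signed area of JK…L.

Apply the shoelace (surveyor's) formula: 2A = Σ (x_i·y_{i+1} − x_{i+1}·y_i), indices taken mod 3.
Σ = (-631.5) + (-45) + (-88.5) = -765
Signed area = Σ/2 = -382.5 (negative ⇒ clockwise traversal).

-382.5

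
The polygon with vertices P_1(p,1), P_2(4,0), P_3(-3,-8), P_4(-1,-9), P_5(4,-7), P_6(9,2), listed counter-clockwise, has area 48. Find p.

Write out the shoelace sum; only the two edges meeting at P_1 involve p:
2·Area = [(9·1 − p·2) + (p·0 − 4·1)] + 101
       = -2·p + 106 = 96
⇒ p = 5.

5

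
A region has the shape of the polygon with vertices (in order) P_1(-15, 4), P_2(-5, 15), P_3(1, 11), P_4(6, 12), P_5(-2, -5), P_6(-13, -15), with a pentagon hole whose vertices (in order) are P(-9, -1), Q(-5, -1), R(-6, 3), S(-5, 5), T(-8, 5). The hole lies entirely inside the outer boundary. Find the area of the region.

Outer boundary:
Σ = (-205) + (-70) + (-54) + (-6) + (-35) + (-277) = -647
Area = |Σ|/2 = 323.5.
Hole:
P→Q: (-9)(-1) − (-5)(-1) = 4
Q→R: (-5)(3) − (-6)(-1) = -21
R→S: (-6)(5) − (-5)(3) = -15
S→T: (-5)(5) − (-8)(5) = 15
T→P: (-8)(-1) − (-9)(5) = 53
Σ = 36
Area = |Σ|/2 = 18.
Net area = 323.5 − 18 = 305.5.

305.5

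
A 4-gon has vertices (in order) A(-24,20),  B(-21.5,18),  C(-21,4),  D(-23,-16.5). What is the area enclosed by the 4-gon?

Apply the shoelace formula: 2A = Σ (x_i·y_{i+1} − x_{i+1}·y_i), indices taken mod 4.
Σ = (-2) + (292) + (438.5) + (-856) = -127.5
Area = |Σ|/2 = 63.75.

63.75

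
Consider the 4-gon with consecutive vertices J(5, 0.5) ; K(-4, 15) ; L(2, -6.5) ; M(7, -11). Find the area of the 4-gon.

77.5

Apply Gauss's area formula: 2A = Σ (x_i·y_{i+1} − x_{i+1}·y_i), indices taken mod 4.
Σ = (77) + (-4) + (23.5) + (58.5) = 155
Area = |Σ|/2 = 77.5.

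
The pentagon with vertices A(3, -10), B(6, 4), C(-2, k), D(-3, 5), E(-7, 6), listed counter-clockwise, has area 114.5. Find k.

Write out the shoelace sum; only the two edges meeting at C involve k:
2·Area = [(6·k − (-2)·4) + ((-2)·5 − (-3)·k)] + 141
       = 9·k + 139 = 229
⇒ k = 10.

10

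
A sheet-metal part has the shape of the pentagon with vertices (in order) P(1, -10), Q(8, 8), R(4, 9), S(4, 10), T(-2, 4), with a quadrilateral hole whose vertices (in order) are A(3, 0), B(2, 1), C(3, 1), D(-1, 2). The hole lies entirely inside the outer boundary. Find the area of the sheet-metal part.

Outer boundary:
Apply Gauss's area formula: 2A = Σ (x_i·y_{i+1} − x_{i+1}·y_i), indices taken mod 5.
Σ = (88) + (40) + (4) + (36) + (16) = 184
Area = |Σ|/2 = 92.
Hole:
Apply Gauss's area formula: 2A = Σ (x_i·y_{i+1} − x_{i+1}·y_i), indices taken mod 4.
Σ = (3) + (-1) + (7) + (-6) = 3
Area = |Σ|/2 = 1.5.
Net area = 92 − 1.5 = 90.5.

90.5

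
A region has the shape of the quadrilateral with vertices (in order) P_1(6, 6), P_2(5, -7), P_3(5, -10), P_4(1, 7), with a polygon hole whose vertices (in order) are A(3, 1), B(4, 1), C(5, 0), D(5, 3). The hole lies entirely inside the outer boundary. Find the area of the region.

Outer boundary:
Σ = (-72) + (-15) + (45) + (-36) = -78
Area = |Σ|/2 = 39.
Hole:
Apply the shoelace formula: 2A = Σ (x_i·y_{i+1} − x_{i+1}·y_i), indices taken mod 4.
A→B: (3)(1) − (4)(1) = -1
B→C: (4)(0) − (5)(1) = -5
C→D: (5)(3) − (5)(0) = 15
D→A: (5)(1) − (3)(3) = -4
Σ = 5
Area = |Σ|/2 = 2.5.
Net area = 39 − 2.5 = 36.5.

36.5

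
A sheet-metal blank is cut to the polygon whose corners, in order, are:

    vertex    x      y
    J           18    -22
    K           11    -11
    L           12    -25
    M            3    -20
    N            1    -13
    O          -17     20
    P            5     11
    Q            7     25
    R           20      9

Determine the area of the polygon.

Apply Gauss's area formula: 2A = Σ (x_i·y_{i+1} − x_{i+1}·y_i), indices taken mod 9.
Σ = (44) + (-143) + (-165) + (-19) + (-201) + (-287) + (48) + (-437) + (-602) = -1762
Area = |Σ|/2 = 881.

881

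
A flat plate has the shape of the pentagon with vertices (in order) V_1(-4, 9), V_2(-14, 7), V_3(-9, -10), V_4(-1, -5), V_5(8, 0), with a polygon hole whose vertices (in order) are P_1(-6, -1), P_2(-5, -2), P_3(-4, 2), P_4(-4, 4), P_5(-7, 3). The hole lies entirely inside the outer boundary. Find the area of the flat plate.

Outer boundary:
Apply Gauss's area formula: 2A = Σ (x_i·y_{i+1} − x_{i+1}·y_i), indices taken mod 5.
Σ = (98) + (203) + (35) + (40) + (72) = 448
Area = |Σ|/2 = 224.
Hole:
P_1→P_2: (-6)(-2) − (-5)(-1) = 7
P_2→P_3: (-5)(2) − (-4)(-2) = -18
P_3→P_4: (-4)(4) − (-4)(2) = -8
P_4→P_5: (-4)(3) − (-7)(4) = 16
P_5→P_1: (-7)(-1) − (-6)(3) = 25
Σ = 22
Area = |Σ|/2 = 11.
Net area = 224 − 11 = 213.

213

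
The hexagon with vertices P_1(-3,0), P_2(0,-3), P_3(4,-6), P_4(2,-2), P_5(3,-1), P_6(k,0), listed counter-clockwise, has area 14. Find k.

The doubled signed area Σ (x_i y_{i+1} − x_{i+1} y_i) is linear in k.
With k=0 it equals 29; the coefficient of k is 1 (from the two edges through P_6).
So 1·k + 29 = 2·14 = 28 ⇒ k = -1.

-1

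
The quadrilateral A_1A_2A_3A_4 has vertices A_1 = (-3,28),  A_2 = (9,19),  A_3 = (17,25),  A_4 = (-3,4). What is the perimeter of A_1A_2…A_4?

78

|A_1A_2| = √((12)² + (-9)²) = √225 = 15
|A_2A_3| = √((8)² + (6)²) = √100 = 10
|A_3A_4| = √((-20)² + (-21)²) = √841 = 29
|A_4A_1| = √((0)² + (24)²) = √576 = 24
Perimeter = 15 + 10 + 29 + 24 = 78.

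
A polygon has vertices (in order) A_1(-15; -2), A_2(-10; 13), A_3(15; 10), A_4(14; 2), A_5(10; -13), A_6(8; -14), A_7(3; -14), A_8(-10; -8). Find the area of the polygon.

Apply the shoelace (surveyor's) formula: 2A = Σ (x_i·y_{i+1} − x_{i+1}·y_i), indices taken mod 8.
Cross-terms: -215, -295, -110, -202, -36, -70, -164, -100  ⇒  Σ = -1192
Area = |Σ|/2 = 596.

596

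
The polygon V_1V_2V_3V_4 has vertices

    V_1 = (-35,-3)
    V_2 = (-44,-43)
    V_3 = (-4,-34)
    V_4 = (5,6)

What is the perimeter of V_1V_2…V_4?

|V_1V_2| = √((-9)² + (-40)²) = √1681 = 41
|V_2V_3| = √((40)² + (9)²) = √1681 = 41
|V_3V_4| = √((9)² + (40)²) = √1681 = 41
|V_4V_1| = √((-40)² + (-9)²) = √1681 = 41
Perimeter = 41 + 41 + 41 + 41 = 164.

164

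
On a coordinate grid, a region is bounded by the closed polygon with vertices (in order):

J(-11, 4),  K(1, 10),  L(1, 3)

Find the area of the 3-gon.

42

Σ = (-114) + (-7) + (37) = -84
Area = |Σ|/2 = 42.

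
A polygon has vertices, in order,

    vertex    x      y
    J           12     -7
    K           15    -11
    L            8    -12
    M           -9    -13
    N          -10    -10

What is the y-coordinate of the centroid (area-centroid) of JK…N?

-1864/181

Apply the shoelace (surveyor's) formula. First the cross-terms c_i = x_i·y_{i+1} − x_{i+1}·y_i:
  -27, -92, -212, -40, 190  ⇒  2A = -181, A = -90.5.
Then Σ (y_i + y_{i+1})·c_i = 5592, so ȳ = 5592 / (6·(-90.5)) = -1864/181.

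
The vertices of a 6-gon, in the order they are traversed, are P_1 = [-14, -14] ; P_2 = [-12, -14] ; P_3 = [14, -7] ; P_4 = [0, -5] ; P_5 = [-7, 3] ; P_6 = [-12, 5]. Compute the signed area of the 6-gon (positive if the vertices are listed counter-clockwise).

Apply the shoelace (surveyor's) formula: 2A = Σ (x_i·y_{i+1} − x_{i+1}·y_i), indices taken mod 6.
Σ = (28) + (280) + (-70) + (-35) + (1) + (238) = 442
Signed area = Σ/2 = 221 (positive ⇒ counter-clockwise traversal).

221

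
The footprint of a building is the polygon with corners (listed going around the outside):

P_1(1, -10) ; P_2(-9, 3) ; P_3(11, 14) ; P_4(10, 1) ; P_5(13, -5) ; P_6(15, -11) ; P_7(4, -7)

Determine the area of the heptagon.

300

Apply the shoelace formula: 2A = Σ (x_i·y_{i+1} − x_{i+1}·y_i), indices taken mod 7.
P_1→P_2: (1)(3) − (-9)(-10) = -87
P_2→P_3: (-9)(14) − (11)(3) = -159
P_3→P_4: (11)(1) − (10)(14) = -129
P_4→P_5: (10)(-5) − (13)(1) = -63
P_5→P_6: (13)(-11) − (15)(-5) = -68
P_6→P_7: (15)(-7) − (4)(-11) = -61
P_7→P_1: (4)(-10) − (1)(-7) = -33
Σ = -600
Area = |Σ|/2 = 300.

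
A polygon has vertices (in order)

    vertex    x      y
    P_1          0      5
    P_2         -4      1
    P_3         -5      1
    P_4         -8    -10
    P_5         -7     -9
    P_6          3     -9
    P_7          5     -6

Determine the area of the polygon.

111.5

Cross-terms: 20, 1, 58, 2, 90, 27, 25  ⇒  Σ = 223
Area = |Σ|/2 = 111.5.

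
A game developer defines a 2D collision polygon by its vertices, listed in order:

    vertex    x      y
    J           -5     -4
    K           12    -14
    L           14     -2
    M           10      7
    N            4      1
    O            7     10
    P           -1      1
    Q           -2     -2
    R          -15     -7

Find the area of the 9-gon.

226.5

Σ = (118) + (172) + (118) + (-18) + (33) + (17) + (4) + (-16) + (25) = 453
Area = |Σ|/2 = 226.5.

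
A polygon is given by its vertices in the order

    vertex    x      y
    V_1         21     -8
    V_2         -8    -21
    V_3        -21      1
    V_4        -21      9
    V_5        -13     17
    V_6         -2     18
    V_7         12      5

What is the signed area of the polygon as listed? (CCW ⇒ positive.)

V_1→V_2: (21)(-21) − (-8)(-8) = -505
V_2→V_3: (-8)(1) − (-21)(-21) = -449
V_3→V_4: (-21)(9) − (-21)(1) = -168
V_4→V_5: (-21)(17) − (-13)(9) = -240
V_5→V_6: (-13)(18) − (-2)(17) = -200
V_6→V_7: (-2)(5) − (12)(18) = -226
V_7→V_1: (12)(-8) − (21)(5) = -201
Σ = -1989
Signed area = Σ/2 = -994.5 (negative ⇒ clockwise traversal).

-994.5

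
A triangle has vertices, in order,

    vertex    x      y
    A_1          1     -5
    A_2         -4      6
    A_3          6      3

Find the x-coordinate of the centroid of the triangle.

1

Apply the surveyor's formula. First the cross-terms c_i = x_i·y_{i+1} − x_{i+1}·y_i:
  -14, -48, -33  ⇒  2A = -95, A = -47.5.
Then Σ (x_i + x_{i+1})·c_i = -285, so x̄ = -285 / (6·(-47.5)) = 1.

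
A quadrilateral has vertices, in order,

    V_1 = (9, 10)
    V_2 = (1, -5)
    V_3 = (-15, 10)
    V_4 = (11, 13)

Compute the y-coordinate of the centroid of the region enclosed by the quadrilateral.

6

Apply the surveyor's formula. First the cross-terms c_i = x_i·y_{i+1} − x_{i+1}·y_i:
  -55, -65, -305, -7  ⇒  2A = -432, A = -216.
Then Σ (y_i + y_{i+1})·c_i = -7776, so ȳ = -7776 / (6·(-216)) = 6.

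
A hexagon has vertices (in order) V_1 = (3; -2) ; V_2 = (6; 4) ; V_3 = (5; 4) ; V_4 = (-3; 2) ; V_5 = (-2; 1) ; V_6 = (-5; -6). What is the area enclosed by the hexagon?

48

Apply the surveyor's formula: 2A = Σ (x_i·y_{i+1} − x_{i+1}·y_i), indices taken mod 6.
Σ = (24) + (4) + (22) + (1) + (17) + (28) = 96
Area = |Σ|/2 = 48.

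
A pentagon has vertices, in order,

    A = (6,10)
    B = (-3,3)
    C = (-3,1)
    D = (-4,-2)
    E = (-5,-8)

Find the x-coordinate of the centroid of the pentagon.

Apply the shoelace (surveyor's) formula. First the cross-terms c_i = x_i·y_{i+1} − x_{i+1}·y_i:
  48, 6, 10, 22, -2  ⇒  2A = 84, A = 42.
Then Σ (x_i + x_{i+1})·c_i = -162, so x̄ = -162 / (6·42) = -9/14.

-9/14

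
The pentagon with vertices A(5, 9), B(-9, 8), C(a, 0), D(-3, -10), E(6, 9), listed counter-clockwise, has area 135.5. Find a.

-6

Write out the shoelace sum; only the two edges meeting at C involve a:
2·Area = [((-9)·0 − a·8) + (a·(-10) − (-3)·0)] + 163
       = -18·a + 163 = 271
⇒ a = -6.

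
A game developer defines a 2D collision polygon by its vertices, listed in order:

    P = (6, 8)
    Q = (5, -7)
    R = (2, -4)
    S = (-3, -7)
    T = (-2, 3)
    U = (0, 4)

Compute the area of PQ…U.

84.5

Apply the shoelace formula: 2A = Σ (x_i·y_{i+1} − x_{i+1}·y_i), indices taken mod 6.
Σ = (-82) + (-6) + (-26) + (-23) + (-8) + (-24) = -169
Area = |Σ|/2 = 84.5.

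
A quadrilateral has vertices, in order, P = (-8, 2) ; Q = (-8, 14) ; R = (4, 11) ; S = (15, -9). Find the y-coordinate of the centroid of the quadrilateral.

76/21

Apply the shoelace formula. First the cross-terms c_i = x_i·y_{i+1} − x_{i+1}·y_i:
  -96, -144, -201, -42  ⇒  2A = -483, A = -241.5.
Then Σ (y_i + y_{i+1})·c_i = -5244, so ȳ = -5244 / (6·(-241.5)) = 76/21.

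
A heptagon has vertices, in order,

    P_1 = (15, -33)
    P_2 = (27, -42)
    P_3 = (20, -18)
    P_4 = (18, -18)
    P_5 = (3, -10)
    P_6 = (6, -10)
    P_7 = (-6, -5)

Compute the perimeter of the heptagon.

|P_1P_2| = √((12)² + (-9)²) = √225 = 15
|P_2P_3| = √((-7)² + (24)²) = √625 = 25
|P_3P_4| = √((-2)² + (0)²) = √4 = 2
|P_4P_5| = √((-15)² + (8)²) = √289 = 17
|P_5P_6| = √((3)² + (0)²) = √9 = 3
|P_6P_7| = √((-12)² + (5)²) = √169 = 13
|P_7P_1| = √((21)² + (-28)²) = √1225 = 35
Perimeter = 15 + 25 + 2 + 17 + 3 + 13 + 35 = 110.

110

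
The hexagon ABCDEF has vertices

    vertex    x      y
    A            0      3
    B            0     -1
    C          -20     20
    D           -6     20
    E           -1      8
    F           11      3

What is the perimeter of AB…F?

|AB| = √((0)² + (-4)²) = √16 = 4
|BC| = √((-20)² + (21)²) = √841 = 29
|CD| = √((14)² + (0)²) = √196 = 14
|DE| = √((5)² + (-12)²) = √169 = 13
|EF| = √((12)² + (-5)²) = √169 = 13
|FA| = √((-11)² + (0)²) = √121 = 11
Perimeter = 4 + 29 + 14 + 13 + 13 + 11 = 84.

84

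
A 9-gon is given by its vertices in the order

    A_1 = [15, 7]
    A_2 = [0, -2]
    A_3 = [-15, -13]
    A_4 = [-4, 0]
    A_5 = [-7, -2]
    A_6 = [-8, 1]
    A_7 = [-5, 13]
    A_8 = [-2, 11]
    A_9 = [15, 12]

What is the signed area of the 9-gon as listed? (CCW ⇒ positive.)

-259.5

A_1→A_2: (15)(-2) − (0)(7) = -30
A_2→A_3: (0)(-13) − (-15)(-2) = -30
A_3→A_4: (-15)(0) − (-4)(-13) = -52
A_4→A_5: (-4)(-2) − (-7)(0) = 8
A_5→A_6: (-7)(1) − (-8)(-2) = -23
A_6→A_7: (-8)(13) − (-5)(1) = -99
A_7→A_8: (-5)(11) − (-2)(13) = -29
A_8→A_9: (-2)(12) − (15)(11) = -189
A_9→A_1: (15)(7) − (15)(12) = -75
Σ = -519
Signed area = Σ/2 = -259.5 (negative ⇒ clockwise traversal).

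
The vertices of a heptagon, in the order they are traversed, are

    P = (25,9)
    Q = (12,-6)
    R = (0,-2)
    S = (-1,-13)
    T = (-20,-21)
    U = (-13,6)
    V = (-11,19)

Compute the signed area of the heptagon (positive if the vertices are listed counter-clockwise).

-835.5

Apply Gauss's area formula: 2A = Σ (x_i·y_{i+1} − x_{i+1}·y_i), indices taken mod 7.
Σ = (-258) + (-24) + (-2) + (-239) + (-393) + (-181) + (-574) = -1671
Signed area = Σ/2 = -835.5 (negative ⇒ clockwise traversal).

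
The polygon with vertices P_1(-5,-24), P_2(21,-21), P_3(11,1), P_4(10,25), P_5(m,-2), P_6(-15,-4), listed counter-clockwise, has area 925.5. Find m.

The doubled signed area Σ (x_i y_{i+1} − x_{i+1} y_i) is linear in m.
With m=0 it equals 1416; the coefficient of m is -29 (from the two edges through P_5).
So -29·m + 1416 = 2·925.5 = 1851 ⇒ m = -15.

-15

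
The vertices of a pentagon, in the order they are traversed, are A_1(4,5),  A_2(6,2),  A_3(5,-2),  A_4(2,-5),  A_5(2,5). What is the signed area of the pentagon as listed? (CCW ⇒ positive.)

Apply the shoelace formula: 2A = Σ (x_i·y_{i+1} − x_{i+1}·y_i), indices taken mod 5.
Cross-terms: -22, -22, -21, 20, -10  ⇒  Σ = -55
Signed area = Σ/2 = -27.5 (negative ⇒ clockwise traversal).

-27.5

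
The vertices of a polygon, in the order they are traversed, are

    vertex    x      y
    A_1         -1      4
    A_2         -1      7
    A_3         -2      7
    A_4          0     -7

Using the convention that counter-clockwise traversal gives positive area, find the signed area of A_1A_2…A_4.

Σ = (-3) + (7) + (14) + (-7) = 11
Signed area = Σ/2 = 5.5 (positive ⇒ counter-clockwise traversal).

5.5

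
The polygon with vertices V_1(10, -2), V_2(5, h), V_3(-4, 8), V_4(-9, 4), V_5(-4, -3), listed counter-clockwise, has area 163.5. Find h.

Write out the shoelace sum; only the two edges meeting at V_2 involve h:
2·Area = [(10·h − 5·(-2)) + (5·8 − (-4)·h)] + 137
       = 14·h + 187 = 327
⇒ h = 10.

10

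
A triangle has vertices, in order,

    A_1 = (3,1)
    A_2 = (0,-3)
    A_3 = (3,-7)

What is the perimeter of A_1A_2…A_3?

18

|A_1A_2| = √((-3)² + (-4)²) = √25 = 5
|A_2A_3| = √((3)² + (-4)²) = √25 = 5
|A_3A_1| = √((0)² + (8)²) = √64 = 8
Perimeter = 5 + 5 + 8 = 18.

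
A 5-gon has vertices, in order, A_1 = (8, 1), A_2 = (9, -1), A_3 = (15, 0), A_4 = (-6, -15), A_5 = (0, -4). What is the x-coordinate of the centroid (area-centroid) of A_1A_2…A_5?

Apply the surveyor's formula. First the cross-terms c_i = x_i·y_{i+1} − x_{i+1}·y_i:
  -17, 15, -225, 24, 32  ⇒  2A = -171, A = -85.5.
Then Σ (x_i + x_{i+1})·c_i = -1842, so x̄ = -1842 / (6·(-85.5)) = 614/171.

614/171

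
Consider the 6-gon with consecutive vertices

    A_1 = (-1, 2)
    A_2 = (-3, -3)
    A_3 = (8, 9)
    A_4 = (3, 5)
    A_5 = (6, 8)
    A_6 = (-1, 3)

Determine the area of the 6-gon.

Apply the shoelace (surveyor's) formula: 2A = Σ (x_i·y_{i+1} − x_{i+1}·y_i), indices taken mod 6.
Σ = (9) + (-3) + (13) + (-6) + (26) + (1) = 40
Area = |Σ|/2 = 20.

20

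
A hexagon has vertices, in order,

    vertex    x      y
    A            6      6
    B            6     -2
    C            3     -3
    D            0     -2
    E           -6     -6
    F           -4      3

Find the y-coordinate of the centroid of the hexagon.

Apply Gauss's area formula. First the cross-terms c_i = x_i·y_{i+1} − x_{i+1}·y_i:
  -48, -12, -6, -12, -42, -42  ⇒  2A = -162, A = -81.
Then Σ (y_i + y_{i+1})·c_i = -258, so ȳ = -258 / (6·(-81)) = 43/81.

43/81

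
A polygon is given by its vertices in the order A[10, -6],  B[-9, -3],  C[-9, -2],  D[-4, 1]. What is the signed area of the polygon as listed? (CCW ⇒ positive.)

-48

Σ = (-84) + (-9) + (-17) + (14) = -96
Signed area = Σ/2 = -48 (negative ⇒ clockwise traversal).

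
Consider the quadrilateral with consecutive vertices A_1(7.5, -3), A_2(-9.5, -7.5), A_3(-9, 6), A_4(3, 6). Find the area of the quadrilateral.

Apply Gauss's area formula: 2A = Σ (x_i·y_{i+1} − x_{i+1}·y_i), indices taken mod 4.
Σ = (-84.75) + (-124.5) + (-72) + (-54) = -335.25
Area = |Σ|/2 = 167.625.

167.625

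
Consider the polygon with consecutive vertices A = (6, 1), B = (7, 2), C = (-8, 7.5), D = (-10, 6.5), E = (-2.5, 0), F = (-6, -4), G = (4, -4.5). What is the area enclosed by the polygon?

Apply Gauss's area formula: 2A = Σ (x_i·y_{i+1} − x_{i+1}·y_i), indices taken mod 7.
Σ = (5) + (68.5) + (23) + (16.25) + (10) + (43) + (31) = 196.75
Area = |Σ|/2 = 98.375.

98.375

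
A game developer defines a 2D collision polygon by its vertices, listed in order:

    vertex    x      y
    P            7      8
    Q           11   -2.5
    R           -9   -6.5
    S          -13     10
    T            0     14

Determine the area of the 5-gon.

Apply the shoelace (surveyor's) formula: 2A = Σ (x_i·y_{i+1} − x_{i+1}·y_i), indices taken mod 5.
Σ = (-105.5) + (-94) + (-174.5) + (-182) + (-98) = -654
Area = |Σ|/2 = 327.

327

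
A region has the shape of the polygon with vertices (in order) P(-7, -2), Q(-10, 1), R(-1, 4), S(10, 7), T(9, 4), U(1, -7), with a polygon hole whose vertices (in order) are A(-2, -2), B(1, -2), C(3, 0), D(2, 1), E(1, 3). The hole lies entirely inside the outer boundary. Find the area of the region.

Outer boundary:
Apply Gauss's area formula: 2A = Σ (x_i·y_{i+1} − x_{i+1}·y_i), indices taken mod 6.
Σ = (-27) + (-39) + (-47) + (-23) + (-67) + (-51) = -254
Area = |Σ|/2 = 127.
Hole:
Σ = (6) + (6) + (3) + (5) + (4) = 24
Area = |Σ|/2 = 12.
Net area = 127 − 12 = 115.

115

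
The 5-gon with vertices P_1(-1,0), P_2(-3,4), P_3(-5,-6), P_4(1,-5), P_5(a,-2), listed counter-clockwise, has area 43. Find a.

5

The doubled signed area Σ (x_i y_{i+1} − x_{i+1} y_i) is linear in a.
With a=0 it equals 61; the coefficient of a is 5 (from the two edges through P_5).
So 5·a + 61 = 2·43 = 86 ⇒ a = 5.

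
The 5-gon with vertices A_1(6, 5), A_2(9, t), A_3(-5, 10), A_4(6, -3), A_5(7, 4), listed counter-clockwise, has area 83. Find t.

Write out the shoelace sum; only the two edges meeting at A_2 involve t:
2·Area = [(6·t − 9·5) + (9·10 − (-5)·t)] + 11
       = 11·t + 56 = 166
⇒ t = 10.

10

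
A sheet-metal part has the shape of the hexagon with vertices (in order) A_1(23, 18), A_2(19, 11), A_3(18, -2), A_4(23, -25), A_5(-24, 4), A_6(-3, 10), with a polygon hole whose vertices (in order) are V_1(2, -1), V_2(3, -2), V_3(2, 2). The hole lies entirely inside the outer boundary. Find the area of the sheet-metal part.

873

Outer boundary:
Cross-terms: -89, -236, -404, -508, -228, -284  ⇒  Σ = -1749
Area = |Σ|/2 = 874.5.
Hole:
Σ = (-1) + (10) + (-6) = 3
Area = |Σ|/2 = 1.5.
Net area = 874.5 − 1.5 = 873.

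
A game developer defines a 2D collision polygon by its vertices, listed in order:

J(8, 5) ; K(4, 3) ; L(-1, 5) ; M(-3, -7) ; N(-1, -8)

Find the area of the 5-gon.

62.5

Apply the shoelace (surveyor's) formula: 2A = Σ (x_i·y_{i+1} − x_{i+1}·y_i), indices taken mod 5.
Cross-terms: 4, 23, 22, 17, 59  ⇒  Σ = 125
Area = |Σ|/2 = 62.5.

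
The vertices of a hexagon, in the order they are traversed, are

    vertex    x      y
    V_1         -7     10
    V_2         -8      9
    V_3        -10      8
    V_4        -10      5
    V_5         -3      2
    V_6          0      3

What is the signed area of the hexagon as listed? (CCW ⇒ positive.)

Apply the shoelace formula: 2A = Σ (x_i·y_{i+1} − x_{i+1}·y_i), indices taken mod 6.
Σ = (17) + (26) + (30) + (-5) + (-9) + (21) = 80
Signed area = Σ/2 = 40 (positive ⇒ counter-clockwise traversal).

40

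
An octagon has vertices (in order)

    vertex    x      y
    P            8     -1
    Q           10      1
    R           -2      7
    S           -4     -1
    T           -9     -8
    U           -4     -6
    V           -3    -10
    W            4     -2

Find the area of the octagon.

Σ = (18) + (72) + (30) + (23) + (22) + (22) + (46) + (12) = 245
Area = |Σ|/2 = 122.5.

122.5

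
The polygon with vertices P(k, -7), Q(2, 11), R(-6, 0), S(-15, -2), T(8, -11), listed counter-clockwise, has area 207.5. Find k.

Write out the shoelace sum; only the two edges meeting at P involve k:
2·Area = [(8·(-7) − k·(-11)) + (k·11 − 2·(-7))] + 259
       = 22·k + 217 = 415
⇒ k = 9.

9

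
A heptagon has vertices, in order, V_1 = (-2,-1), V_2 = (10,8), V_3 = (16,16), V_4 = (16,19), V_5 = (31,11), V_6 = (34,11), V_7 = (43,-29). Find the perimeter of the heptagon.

142

|V_1V_2| = √((12)² + (9)²) = √225 = 15
|V_2V_3| = √((6)² + (8)²) = √100 = 10
|V_3V_4| = √((0)² + (3)²) = √9 = 3
|V_4V_5| = √((15)² + (-8)²) = √289 = 17
|V_5V_6| = √((3)² + (0)²) = √9 = 3
|V_6V_7| = √((9)² + (-40)²) = √1681 = 41
|V_7V_1| = √((-45)² + (28)²) = √2809 = 53
Perimeter = 15 + 10 + 3 + 17 + 3 + 41 + 53 = 142.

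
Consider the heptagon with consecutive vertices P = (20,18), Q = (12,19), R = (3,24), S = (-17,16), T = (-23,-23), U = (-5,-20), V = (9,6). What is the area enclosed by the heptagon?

1073.5

Apply the surveyor's formula: 2A = Σ (x_i·y_{i+1} − x_{i+1}·y_i), indices taken mod 7.
P→Q: (20)(19) − (12)(18) = 164
Q→R: (12)(24) − (3)(19) = 231
R→S: (3)(16) − (-17)(24) = 456
S→T: (-17)(-23) − (-23)(16) = 759
T→U: (-23)(-20) − (-5)(-23) = 345
U→V: (-5)(6) − (9)(-20) = 150
V→P: (9)(18) − (20)(6) = 42
Σ = 2147
Area = |Σ|/2 = 1073.5.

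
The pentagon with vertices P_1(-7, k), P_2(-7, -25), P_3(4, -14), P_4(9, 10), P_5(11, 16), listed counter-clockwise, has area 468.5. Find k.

14

The doubled signed area Σ (x_i y_{i+1} − x_{i+1} y_i) is linear in k.
With k=0 it equals 685; the coefficient of k is 18 (from the two edges through P_1).
So 18·k + 685 = 2·468.5 = 937 ⇒ k = 14.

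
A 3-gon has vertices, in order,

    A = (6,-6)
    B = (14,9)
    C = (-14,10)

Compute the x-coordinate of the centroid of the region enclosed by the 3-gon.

Apply the shoelace (surveyor's) formula. First the cross-terms c_i = x_i·y_{i+1} − x_{i+1}·y_i:
  138, 266, 24  ⇒  2A = 428, A = 214.
Then Σ (x_i + x_{i+1})·c_i = 2568, so x̄ = 2568 / (6·214) = 2.

2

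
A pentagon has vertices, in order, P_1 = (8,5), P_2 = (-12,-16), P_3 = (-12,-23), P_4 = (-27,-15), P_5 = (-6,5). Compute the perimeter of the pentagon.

|P_1P_2| = √((-20)² + (-21)²) = √841 = 29
|P_2P_3| = √((0)² + (-7)²) = √49 = 7
|P_3P_4| = √((-15)² + (8)²) = √289 = 17
|P_4P_5| = √((21)² + (20)²) = √841 = 29
|P_5P_1| = √((14)² + (0)²) = √196 = 14
Perimeter = 29 + 7 + 17 + 29 + 14 = 96.

96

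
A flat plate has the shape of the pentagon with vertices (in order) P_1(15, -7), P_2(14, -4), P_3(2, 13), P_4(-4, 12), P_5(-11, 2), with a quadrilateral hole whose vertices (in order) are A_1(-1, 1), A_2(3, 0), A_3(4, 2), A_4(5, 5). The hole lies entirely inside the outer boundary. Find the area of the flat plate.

Outer boundary:
Apply Gauss's area formula: 2A = Σ (x_i·y_{i+1} − x_{i+1}·y_i), indices taken mod 5.
Σ = (38) + (190) + (76) + (124) + (47) = 475
Area = |Σ|/2 = 237.5.
Hole:
Apply the shoelace formula: 2A = Σ (x_i·y_{i+1} − x_{i+1}·y_i), indices taken mod 4.
Cross-terms: -3, 6, 10, 10  ⇒  Σ = 23
Area = |Σ|/2 = 11.5.
Net area = 237.5 − 11.5 = 226.

226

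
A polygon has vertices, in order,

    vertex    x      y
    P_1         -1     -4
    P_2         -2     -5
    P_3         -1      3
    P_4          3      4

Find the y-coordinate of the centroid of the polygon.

Apply the surveyor's formula. First the cross-terms c_i = x_i·y_{i+1} − x_{i+1}·y_i:
  -3, -11, -13, -8  ⇒  2A = -35, A = -17.5.
Then Σ (y_i + y_{i+1})·c_i = -42, so ȳ = -42 / (6·(-17.5)) = 0.4.

0.4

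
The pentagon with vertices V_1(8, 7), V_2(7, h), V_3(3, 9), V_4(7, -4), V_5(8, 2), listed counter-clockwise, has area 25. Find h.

5

The doubled signed area Σ (x_i y_{i+1} − x_{i+1} y_i) is linear in h.
With h=0 it equals 25; the coefficient of h is 5 (from the two edges through V_2).
So 5·h + 25 = 2·25 = 50 ⇒ h = 5.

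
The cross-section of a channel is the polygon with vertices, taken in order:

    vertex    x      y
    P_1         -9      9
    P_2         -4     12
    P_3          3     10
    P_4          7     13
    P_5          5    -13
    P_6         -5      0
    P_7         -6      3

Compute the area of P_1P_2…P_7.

Cross-terms: -72, -76, -31, -156, -65, -15, -27  ⇒  Σ = -442
Area = |Σ|/2 = 221.

221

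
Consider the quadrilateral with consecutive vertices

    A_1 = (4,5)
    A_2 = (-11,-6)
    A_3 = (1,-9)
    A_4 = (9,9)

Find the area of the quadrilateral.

117.5

Σ = (31) + (105) + (90) + (9) = 235
Area = |Σ|/2 = 117.5.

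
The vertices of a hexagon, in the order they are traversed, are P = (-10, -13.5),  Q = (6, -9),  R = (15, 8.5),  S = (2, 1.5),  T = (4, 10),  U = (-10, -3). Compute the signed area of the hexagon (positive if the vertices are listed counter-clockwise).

284.75

Σ = (171) + (186) + (5.5) + (14) + (88) + (105) = 569.5
Signed area = Σ/2 = 284.75 (positive ⇒ counter-clockwise traversal).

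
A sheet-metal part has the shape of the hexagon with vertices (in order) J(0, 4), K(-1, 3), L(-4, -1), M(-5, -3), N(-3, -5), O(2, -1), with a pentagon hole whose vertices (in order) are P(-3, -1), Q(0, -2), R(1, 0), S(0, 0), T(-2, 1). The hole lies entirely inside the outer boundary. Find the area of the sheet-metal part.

24

Outer boundary:
Apply the shoelace (surveyor's) formula: 2A = Σ (x_i·y_{i+1} − x_{i+1}·y_i), indices taken mod 6.
Σ = (4) + (13) + (7) + (16) + (13) + (8) = 61
Area = |Σ|/2 = 30.5.
Hole:
Apply the surveyor's formula: 2A = Σ (x_i·y_{i+1} − x_{i+1}·y_i), indices taken mod 5.
Cross-terms: 6, 2, 0, 0, 5  ⇒  Σ = 13
Area = |Σ|/2 = 6.5.
Net area = 30.5 − 6.5 = 24.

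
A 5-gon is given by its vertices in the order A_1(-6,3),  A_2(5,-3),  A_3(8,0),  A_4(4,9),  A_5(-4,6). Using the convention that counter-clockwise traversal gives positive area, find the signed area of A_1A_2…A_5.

91.5

Apply Gauss's area formula: 2A = Σ (x_i·y_{i+1} − x_{i+1}·y_i), indices taken mod 5.
A_1→A_2: (-6)(-3) − (5)(3) = 3
A_2→A_3: (5)(0) − (8)(-3) = 24
A_3→A_4: (8)(9) − (4)(0) = 72
A_4→A_5: (4)(6) − (-4)(9) = 60
A_5→A_1: (-4)(3) − (-6)(6) = 24
Σ = 183
Signed area = Σ/2 = 91.5 (positive ⇒ counter-clockwise traversal).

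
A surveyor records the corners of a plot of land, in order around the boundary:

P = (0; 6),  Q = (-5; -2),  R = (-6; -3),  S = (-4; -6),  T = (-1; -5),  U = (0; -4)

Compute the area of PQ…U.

37.5

Apply the surveyor's formula: 2A = Σ (x_i·y_{i+1} − x_{i+1}·y_i), indices taken mod 6.
Σ = (30) + (3) + (24) + (14) + (4) + (0) = 75
Area = |Σ|/2 = 37.5.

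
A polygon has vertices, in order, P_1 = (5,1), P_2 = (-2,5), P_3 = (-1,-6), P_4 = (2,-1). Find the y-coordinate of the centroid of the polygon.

Apply the shoelace formula. First the cross-terms c_i = x_i·y_{i+1} − x_{i+1}·y_i:
  27, 17, 13, 7  ⇒  2A = 64, A = 32.
Then Σ (y_i + y_{i+1})·c_i = 54, so ȳ = 54 / (6·32) = 0.28125.

0.28125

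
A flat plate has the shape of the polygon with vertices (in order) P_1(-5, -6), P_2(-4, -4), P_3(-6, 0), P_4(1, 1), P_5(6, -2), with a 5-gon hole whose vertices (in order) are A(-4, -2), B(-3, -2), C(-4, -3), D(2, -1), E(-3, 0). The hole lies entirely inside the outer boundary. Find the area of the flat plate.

Outer boundary:
Apply the shoelace (surveyor's) formula: 2A = Σ (x_i·y_{i+1} − x_{i+1}·y_i), indices taken mod 5.
Σ = (-4) + (-24) + (-6) + (-8) + (-46) = -88
Area = |Σ|/2 = 44.
Hole:
Apply the surveyor's formula: 2A = Σ (x_i·y_{i+1} − x_{i+1}·y_i), indices taken mod 5.
Cross-terms: 2, 1, 10, -3, 6  ⇒  Σ = 16
Area = |Σ|/2 = 8.
Net area = 44 − 8 = 36.

36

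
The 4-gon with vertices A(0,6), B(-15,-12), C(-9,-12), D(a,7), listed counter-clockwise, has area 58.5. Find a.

1

The doubled signed area Σ (x_i y_{i+1} − x_{i+1} y_i) is linear in a.
With a=0 it equals 99; the coefficient of a is 18 (from the two edges through D).
So 18·a + 99 = 2·58.5 = 117 ⇒ a = 1.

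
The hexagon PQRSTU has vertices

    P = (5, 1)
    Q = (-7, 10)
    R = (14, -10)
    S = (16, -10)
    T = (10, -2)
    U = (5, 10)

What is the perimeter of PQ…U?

78

|PQ| = √((-12)² + (9)²) = √225 = 15
|QR| = √((21)² + (-20)²) = √841 = 29
|RS| = √((2)² + (0)²) = √4 = 2
|ST| = √((-6)² + (8)²) = √100 = 10
|TU| = √((-5)² + (12)²) = √169 = 13
|UP| = √((0)² + (-9)²) = √81 = 9
Perimeter = 15 + 29 + 2 + 10 + 13 + 9 = 78.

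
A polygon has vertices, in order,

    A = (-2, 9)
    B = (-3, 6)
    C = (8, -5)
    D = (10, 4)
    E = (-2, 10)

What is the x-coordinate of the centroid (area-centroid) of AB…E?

Apply the shoelace (surveyor's) formula. First the cross-terms c_i = x_i·y_{i+1} − x_{i+1}·y_i:
  15, -33, 82, 108, 2  ⇒  2A = 174, A = 87.
Then Σ (x_i + x_{i+1})·c_i = 2092, so x̄ = 2092 / (6·87) = 1046/261.

1046/261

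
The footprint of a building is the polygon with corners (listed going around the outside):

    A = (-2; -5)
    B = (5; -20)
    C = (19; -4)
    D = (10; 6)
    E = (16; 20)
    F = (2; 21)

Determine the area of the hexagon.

Cross-terms: 65, 360, 154, 104, 296, 32  ⇒  Σ = 1011
Area = |Σ|/2 = 505.5.

505.5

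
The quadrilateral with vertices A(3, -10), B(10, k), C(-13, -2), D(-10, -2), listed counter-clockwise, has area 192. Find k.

The doubled signed area Σ (x_i y_{i+1} − x_{i+1} y_i) is linear in k.
With k=0 it equals 192; the coefficient of k is 16 (from the two edges through B).
So 16·k + 192 = 2·192 = 384 ⇒ k = 12.

12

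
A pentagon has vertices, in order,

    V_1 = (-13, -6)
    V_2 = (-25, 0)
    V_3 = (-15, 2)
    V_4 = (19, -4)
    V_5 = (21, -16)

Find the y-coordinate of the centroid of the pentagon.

Apply the shoelace formula. First the cross-terms c_i = x_i·y_{i+1} − x_{i+1}·y_i:
  -150, -50, 22, -220, -334  ⇒  2A = -732, A = -366.
Then Σ (y_i + y_{i+1})·c_i = 12504, so ȳ = 12504 / (6·(-366)) = -1042/183.

-1042/183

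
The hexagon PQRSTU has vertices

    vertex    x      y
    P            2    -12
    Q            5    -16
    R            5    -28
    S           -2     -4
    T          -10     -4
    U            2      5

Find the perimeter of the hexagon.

82

|PQ| = √((3)² + (-4)²) = √25 = 5
|QR| = √((0)² + (-12)²) = √144 = 12
|RS| = √((-7)² + (24)²) = √625 = 25
|ST| = √((-8)² + (0)²) = √64 = 8
|TU| = √((12)² + (9)²) = √225 = 15
|UP| = √((0)² + (-17)²) = √289 = 17
Perimeter = 5 + 12 + 25 + 8 + 15 + 17 = 82.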